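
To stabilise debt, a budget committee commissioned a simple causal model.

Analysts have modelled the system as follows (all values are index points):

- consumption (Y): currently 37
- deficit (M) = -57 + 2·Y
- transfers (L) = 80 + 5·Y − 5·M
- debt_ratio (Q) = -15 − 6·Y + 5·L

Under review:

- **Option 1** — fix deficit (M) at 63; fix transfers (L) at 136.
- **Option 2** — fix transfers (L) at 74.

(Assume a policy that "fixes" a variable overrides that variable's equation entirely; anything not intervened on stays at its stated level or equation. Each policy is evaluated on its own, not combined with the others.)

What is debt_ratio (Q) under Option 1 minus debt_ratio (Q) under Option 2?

Option 1 (M := 63, L := 136):
  Y = 37
  M = 63
  L = 136
  Q = -15 − 6·37 + 5·136 = 443
Option 2 (L := 74):
  Y = 37
  M = -57 + 2·37 = 17
  L = 74
  Q = -15 − 6·37 + 5·74 = 133
Q: 443 − 133 = 310

310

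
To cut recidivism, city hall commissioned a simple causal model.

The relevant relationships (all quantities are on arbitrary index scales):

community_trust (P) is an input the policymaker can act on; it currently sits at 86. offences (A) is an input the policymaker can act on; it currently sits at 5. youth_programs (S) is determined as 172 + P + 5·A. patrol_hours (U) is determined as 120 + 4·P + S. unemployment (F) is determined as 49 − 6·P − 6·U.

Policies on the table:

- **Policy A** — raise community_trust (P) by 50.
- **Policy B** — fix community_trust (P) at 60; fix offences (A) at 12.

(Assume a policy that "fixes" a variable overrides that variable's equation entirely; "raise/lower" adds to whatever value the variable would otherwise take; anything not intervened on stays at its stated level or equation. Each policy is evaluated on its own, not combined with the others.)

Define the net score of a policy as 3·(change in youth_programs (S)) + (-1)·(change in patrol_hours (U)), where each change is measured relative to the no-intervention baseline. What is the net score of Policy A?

-100

Baseline:
  P = 86
  A = 5
  S = 172 + 86 + 5·5 = 283
  U = 120 + 4·86 + 283 = 747
Policy A (P + 50):
  P = 86 + 50 = 136
  A = 5
  S = 172 + 136 + 5·5 = 333
  U = 120 + 4·136 + 333 = 997
ΔS = 333 − 283 = 50; ΔU = 997 − 747 = 250
Score = 3·50 + (-1)·250 = -100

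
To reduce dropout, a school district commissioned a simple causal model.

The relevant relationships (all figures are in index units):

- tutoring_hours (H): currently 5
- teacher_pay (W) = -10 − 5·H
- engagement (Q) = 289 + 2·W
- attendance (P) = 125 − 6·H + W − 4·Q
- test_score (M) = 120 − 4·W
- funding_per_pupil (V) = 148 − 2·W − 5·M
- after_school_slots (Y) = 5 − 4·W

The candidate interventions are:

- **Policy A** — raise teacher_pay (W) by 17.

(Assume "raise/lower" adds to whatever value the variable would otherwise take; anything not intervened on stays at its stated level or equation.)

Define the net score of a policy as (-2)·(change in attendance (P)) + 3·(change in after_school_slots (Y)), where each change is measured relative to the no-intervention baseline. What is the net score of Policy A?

34

Baseline:
  H = 5
  W = -10 − 5·5 = -35
  Q = 289 + 2·(-35) = 219
  P = 125 − 6·5 + (-35) − 4·219 = -816
  Y = 5 − 4·(-35) = 145
Policy A (W + 17):
  H = 5
  W = -10 − 5·5 (+17 from intervention) = -18
  Q = 289 + 2·(-18) = 253
  P = 125 − 6·5 + (-18) − 4·253 = -935
  Y = 5 − 4·(-18) = 77
ΔP = -935 − (-816) = -119; ΔY = 77 − 145 = -68
Score = (-2)·(-119) + 3·(-68) = 34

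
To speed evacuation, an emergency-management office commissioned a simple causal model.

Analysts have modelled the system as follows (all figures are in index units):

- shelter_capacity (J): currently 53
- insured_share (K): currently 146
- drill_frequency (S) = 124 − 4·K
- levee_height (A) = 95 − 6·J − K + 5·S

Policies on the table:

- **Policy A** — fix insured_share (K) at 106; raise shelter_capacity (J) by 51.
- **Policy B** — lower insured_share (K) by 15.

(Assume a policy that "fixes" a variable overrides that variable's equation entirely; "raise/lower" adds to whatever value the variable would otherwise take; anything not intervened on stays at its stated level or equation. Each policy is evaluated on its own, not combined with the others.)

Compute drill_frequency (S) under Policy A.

Policy A (K := 106, J + 51):
  K = 106
  S = 124 − 4·106 = -300

-300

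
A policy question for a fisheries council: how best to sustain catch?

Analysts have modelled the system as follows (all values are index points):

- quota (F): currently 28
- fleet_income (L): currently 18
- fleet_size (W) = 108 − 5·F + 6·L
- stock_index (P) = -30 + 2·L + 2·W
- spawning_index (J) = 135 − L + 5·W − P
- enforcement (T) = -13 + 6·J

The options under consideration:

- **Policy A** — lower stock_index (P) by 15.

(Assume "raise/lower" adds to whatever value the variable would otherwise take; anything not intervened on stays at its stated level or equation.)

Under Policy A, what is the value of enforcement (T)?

Policy A (P − 15):
  F = 28
  L = 18
  W = 108 − 5·28 + 6·18 = 76
  P = -30 + 2·18 + 2·76 (−15 from intervention) = 143
  J = 135 − 18 + 5·76 − 143 = 354
  T = -13 + 6·354 = 2111

2111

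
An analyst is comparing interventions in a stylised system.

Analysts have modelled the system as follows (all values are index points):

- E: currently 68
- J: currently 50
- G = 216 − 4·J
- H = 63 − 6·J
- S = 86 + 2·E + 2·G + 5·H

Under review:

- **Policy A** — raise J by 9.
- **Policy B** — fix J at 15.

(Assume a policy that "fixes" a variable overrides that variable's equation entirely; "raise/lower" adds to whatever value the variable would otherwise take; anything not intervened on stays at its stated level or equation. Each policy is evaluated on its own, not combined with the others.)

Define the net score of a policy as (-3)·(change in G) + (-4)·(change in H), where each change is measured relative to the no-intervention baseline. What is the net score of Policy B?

-1260

Baseline:
  J = 50
  G = 216 − 4·50 = 16
  H = 63 − 6·50 = -237
Policy B (J := 15):
  J = 15
  G = 216 − 4·15 = 156
  H = 63 − 6·15 = -27
ΔG = 156 − 16 = 140; ΔH = -27 − (-237) = 210
Score = (-3)·140 + (-4)·210 = -1260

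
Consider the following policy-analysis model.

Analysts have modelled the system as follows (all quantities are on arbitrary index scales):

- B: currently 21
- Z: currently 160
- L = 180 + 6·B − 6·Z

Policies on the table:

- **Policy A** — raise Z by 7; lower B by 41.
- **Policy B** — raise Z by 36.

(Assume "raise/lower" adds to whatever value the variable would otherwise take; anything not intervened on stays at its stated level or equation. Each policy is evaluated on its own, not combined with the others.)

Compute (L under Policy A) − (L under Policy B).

-72

Policy A (Z + 7, B − 41):
  B = 21 − 41 = -20
  Z = 160 + 7 = 167
  L = 180 + 6·(-20) − 6·167 = -942
Policy B (Z + 36):
  B = 21
  Z = 160 + 36 = 196
  L = 180 + 6·21 − 6·196 = -870
L: -942 − (-870) = -72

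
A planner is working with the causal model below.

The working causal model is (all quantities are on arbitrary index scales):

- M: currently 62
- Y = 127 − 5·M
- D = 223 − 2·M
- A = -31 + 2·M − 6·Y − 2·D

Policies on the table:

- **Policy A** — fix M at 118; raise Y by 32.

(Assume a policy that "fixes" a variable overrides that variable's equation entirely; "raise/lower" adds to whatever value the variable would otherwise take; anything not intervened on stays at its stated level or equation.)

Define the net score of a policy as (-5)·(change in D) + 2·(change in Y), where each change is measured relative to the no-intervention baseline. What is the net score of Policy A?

64

Baseline:
  M = 62
  Y = 127 − 5·62 = -183
  D = 223 − 2·62 = 99
Policy A (M := 118, Y + 32):
  M = 118
  Y = 127 − 5·118 (+32 from intervention) = -431
  D = 223 − 2·118 = -13
ΔD = -13 − 99 = -112; ΔY = -431 − (-183) = -248
Score = (-5)·(-112) + 2·(-248) = 64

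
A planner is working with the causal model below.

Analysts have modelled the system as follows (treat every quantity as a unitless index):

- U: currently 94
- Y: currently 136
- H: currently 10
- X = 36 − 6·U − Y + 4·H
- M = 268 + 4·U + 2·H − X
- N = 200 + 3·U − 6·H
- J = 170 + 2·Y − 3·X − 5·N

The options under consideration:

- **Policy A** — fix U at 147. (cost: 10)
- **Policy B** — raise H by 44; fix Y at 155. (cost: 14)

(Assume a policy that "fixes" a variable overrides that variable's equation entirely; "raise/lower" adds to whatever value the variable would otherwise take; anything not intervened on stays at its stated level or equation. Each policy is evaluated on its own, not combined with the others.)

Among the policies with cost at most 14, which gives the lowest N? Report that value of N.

158

Policy A (U := 147):
  U = 147
  H = 10
  N = 200 + 3·147 − 6·10 = 581
Policy B (H + 44, Y := 155):
  U = 94
  H = 10 + 44 = 54
  N = 200 + 3·94 − 6·54 = 158
Comparing — Policy A: N=581, Policy B: N=158. Lowest is 158 (Policy B).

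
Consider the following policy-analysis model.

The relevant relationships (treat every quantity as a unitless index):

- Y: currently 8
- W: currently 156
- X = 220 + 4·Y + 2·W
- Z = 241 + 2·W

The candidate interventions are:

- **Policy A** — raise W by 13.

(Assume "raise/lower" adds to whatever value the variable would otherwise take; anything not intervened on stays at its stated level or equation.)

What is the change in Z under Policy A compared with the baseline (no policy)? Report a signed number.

26

Baseline:
  W = 156
  Z = 241 + 2·156 = 553
Policy A (W + 13):
  W = 156 + 13 = 169
  Z = 241 + 2·169 = 579
Change in Z: 579 − 553 = 26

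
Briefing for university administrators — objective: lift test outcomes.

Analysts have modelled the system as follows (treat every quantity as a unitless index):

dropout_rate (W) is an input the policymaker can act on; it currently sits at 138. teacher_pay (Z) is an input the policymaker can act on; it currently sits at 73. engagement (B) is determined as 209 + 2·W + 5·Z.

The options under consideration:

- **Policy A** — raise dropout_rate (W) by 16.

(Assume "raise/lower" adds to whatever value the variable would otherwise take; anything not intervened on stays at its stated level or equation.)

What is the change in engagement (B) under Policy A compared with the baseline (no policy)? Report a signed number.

Baseline:
  W = 138
  Z = 73
  B = 209 + 2·138 + 5·73 = 850
Policy A (W + 16):
  W = 138 + 16 = 154
  Z = 73
  B = 209 + 2·154 + 5·73 = 882
Change in B: 882 − 850 = 32

32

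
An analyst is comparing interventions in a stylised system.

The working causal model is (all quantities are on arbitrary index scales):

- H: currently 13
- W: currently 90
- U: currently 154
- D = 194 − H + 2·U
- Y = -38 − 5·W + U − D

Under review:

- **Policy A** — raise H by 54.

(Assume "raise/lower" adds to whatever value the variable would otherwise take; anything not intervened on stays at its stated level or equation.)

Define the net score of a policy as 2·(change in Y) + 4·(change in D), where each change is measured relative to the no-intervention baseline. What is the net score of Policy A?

-108

Baseline:
  H = 13
  W = 90
  U = 154
  D = 194 − 13 + 2·154 = 489
  Y = -38 − 5·90 + 154 − 489 = -823
Policy A (H + 54):
  H = 13 + 54 = 67
  W = 90
  U = 154
  D = 194 − 67 + 2·154 = 435
  Y = -38 − 5·90 + 154 − 435 = -769
ΔY = -769 − (-823) = 54; ΔD = 435 − 489 = -54
Score = 2·54 + 4·(-54) = -108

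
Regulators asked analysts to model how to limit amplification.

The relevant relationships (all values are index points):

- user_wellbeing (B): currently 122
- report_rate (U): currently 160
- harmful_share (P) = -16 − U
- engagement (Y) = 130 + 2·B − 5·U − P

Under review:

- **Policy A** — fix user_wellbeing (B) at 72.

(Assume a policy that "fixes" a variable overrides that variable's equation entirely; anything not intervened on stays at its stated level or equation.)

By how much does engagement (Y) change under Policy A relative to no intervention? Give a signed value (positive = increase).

-100

Baseline:
  B = 122
  U = 160
  P = -16 − 160 = -176
  Y = 130 + 2·122 − 5·160 − (-176) = -250
Policy A (B := 72):
  B = 72
  U = 160
  P = -16 − 160 = -176
  Y = 130 + 2·72 − 5·160 − (-176) = -350
Change in Y: -350 − (-250) = -100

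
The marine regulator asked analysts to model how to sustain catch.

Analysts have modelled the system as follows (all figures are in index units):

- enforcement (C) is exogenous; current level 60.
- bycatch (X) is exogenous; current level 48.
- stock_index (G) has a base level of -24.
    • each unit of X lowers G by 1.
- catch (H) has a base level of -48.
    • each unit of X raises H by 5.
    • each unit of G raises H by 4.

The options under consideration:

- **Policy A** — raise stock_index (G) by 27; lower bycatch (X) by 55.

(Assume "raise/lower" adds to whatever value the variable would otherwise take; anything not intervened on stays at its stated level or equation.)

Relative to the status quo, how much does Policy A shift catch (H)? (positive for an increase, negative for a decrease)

53

Baseline:
  X = 48
  G = -24 − 48 = -72
  H = -48 + 5·48 + 4·(-72) = -96
Policy A (G + 27, X − 55):
  X = 48 − 55 = -7
  G = -24 − (-7) (+27 from intervention) = 10
  H = -48 + 5·(-7) + 4·10 = -43
Change in H: -43 − (-96) = 53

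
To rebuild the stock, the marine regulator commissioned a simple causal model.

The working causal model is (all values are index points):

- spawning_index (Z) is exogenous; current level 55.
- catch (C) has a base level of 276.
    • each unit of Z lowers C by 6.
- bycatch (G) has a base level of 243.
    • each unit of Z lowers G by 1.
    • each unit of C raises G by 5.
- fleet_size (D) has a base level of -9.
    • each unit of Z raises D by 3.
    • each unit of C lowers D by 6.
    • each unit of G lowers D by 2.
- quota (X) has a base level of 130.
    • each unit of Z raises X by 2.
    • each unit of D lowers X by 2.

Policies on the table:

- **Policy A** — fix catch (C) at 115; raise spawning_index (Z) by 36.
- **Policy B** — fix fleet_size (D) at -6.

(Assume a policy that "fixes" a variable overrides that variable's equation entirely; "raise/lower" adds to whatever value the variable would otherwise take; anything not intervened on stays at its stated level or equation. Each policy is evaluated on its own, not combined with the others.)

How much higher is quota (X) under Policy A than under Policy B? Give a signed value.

Policy A (C := 115, Z + 36):
  Z = 55 + 36 = 91
  C = 115
  G = 243 − 91 + 5·115 = 727
  D = -9 + 3·91 − 6·115 − 2·727 = -1880
  X = 130 + 2·91 − 2·(-1880) = 4072
Policy B (D := -6):
  Z = 55
  C = 276 − 6·55 = -54
  G = 243 − 55 + 5·(-54) = -82
  D = -6
  X = 130 + 2·55 − 2·(-6) = 252
X: 4072 − 252 = 3820

3820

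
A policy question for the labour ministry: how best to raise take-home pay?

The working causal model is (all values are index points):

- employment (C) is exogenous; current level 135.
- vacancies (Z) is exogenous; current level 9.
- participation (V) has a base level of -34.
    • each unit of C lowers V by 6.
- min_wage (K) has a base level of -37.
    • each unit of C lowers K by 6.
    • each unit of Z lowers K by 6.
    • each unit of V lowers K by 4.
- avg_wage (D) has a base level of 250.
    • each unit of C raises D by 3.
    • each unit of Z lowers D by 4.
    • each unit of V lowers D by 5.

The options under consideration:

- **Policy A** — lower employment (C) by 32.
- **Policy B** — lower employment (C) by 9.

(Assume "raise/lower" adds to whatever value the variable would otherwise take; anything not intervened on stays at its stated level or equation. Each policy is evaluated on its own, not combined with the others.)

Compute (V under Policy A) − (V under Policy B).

Policy A (C − 32):
  C = 135 − 32 = 103
  V = -34 − 6·103 = -652
Policy B (C − 9):
  C = 135 − 9 = 126
  V = -34 − 6·126 = -790
V: -652 − (-790) = 138

138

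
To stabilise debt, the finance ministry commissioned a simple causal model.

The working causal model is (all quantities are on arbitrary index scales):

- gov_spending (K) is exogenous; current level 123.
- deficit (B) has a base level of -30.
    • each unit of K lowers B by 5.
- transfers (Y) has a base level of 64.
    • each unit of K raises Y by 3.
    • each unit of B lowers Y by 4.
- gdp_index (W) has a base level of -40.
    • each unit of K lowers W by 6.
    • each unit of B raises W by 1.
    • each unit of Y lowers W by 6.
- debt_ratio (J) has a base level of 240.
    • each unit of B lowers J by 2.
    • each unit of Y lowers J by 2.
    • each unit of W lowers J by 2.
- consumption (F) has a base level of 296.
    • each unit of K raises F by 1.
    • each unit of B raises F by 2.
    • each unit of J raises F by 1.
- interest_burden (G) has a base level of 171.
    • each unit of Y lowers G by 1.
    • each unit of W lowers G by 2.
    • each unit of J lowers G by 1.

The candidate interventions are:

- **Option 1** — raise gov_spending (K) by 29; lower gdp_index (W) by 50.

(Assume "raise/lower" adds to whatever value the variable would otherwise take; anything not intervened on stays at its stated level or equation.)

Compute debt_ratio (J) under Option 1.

Option 1 (K + 29, W − 50):
  K = 123 + 29 = 152
  B = -30 − 5·152 = -790
  Y = 64 + 3·152 − 4·(-790) = 3680
  W = -40 − 6·152 + (-790) − 6·3680 (−50 from intervention) = -23872
  J = 240 − 2·(-790) − 2·3680 − 2·(-23872) = 42204

42204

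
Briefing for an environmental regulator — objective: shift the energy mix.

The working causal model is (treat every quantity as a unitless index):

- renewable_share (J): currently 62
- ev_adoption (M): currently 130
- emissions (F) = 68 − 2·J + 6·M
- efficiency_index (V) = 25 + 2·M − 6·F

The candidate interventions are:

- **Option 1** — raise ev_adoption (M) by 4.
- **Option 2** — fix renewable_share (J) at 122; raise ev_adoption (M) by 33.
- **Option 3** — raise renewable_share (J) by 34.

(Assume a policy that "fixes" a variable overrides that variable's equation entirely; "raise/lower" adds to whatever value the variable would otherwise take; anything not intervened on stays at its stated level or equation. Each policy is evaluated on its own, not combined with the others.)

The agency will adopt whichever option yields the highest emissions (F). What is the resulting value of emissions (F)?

802

Option 1 (M + 4):
  J = 62
  M = 130 + 4 = 134
  F = 68 − 2·62 + 6·134 = 748
Option 2 (J := 122, M + 33):
  J = 122
  M = 130 + 33 = 163
  F = 68 − 2·122 + 6·163 = 802
Option 3 (J + 34):
  J = 62 + 34 = 96
  M = 130
  F = 68 − 2·96 + 6·130 = 656
Comparing — Option 1: F=748, Option 2: F=802, Option 3: F=656. Highest is 802 (Option 2).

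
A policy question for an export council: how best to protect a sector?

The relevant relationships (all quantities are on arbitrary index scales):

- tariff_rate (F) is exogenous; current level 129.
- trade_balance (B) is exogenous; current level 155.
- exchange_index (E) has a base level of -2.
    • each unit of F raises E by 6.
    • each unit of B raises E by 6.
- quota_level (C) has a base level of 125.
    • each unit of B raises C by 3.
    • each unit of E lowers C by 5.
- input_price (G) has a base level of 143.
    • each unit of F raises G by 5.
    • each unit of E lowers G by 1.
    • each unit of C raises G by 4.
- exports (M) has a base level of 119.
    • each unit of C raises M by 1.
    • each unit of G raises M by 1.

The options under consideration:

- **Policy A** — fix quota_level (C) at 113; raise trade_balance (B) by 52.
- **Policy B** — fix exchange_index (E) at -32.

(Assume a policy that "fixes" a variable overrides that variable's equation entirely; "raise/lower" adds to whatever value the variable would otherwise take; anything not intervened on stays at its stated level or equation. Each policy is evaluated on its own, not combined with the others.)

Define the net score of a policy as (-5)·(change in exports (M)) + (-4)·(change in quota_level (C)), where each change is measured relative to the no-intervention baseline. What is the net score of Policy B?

-260100

Baseline:
  F = 129
  B = 155
  E = -2 + 6·129 + 6·155 = 1702
  C = 125 + 3·155 − 5·1702 = -7920
  G = 143 + 5·129 − 1702 + 4·(-7920) = -32594
  M = 119 + (-7920) + (-32594) = -40395
Policy B (E := -32):
  F = 129
  B = 155
  E = -32
  C = 125 + 3·155 − 5·(-32) = 750
  G = 143 + 5·129 − (-32) + 4·750 = 3820
  M = 119 + 750 + 3820 = 4689
ΔM = 4689 − (-40395) = 45084; ΔC = 750 − (-7920) = 8670
Score = (-5)·45084 + (-4)·8670 = -260100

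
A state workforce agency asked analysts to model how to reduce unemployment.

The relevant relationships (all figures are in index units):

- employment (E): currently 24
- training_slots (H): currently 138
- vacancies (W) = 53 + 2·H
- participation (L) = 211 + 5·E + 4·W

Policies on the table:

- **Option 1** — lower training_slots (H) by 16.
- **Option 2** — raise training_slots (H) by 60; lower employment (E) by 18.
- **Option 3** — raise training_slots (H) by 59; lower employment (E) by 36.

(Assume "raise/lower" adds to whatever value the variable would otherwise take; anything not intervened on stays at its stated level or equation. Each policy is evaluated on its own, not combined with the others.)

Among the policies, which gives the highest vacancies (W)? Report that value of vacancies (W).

449

Option 1 (H − 16):
  H = 138 − 16 = 122
  W = 53 + 2·122 = 297
Option 2 (H + 60, E − 18):
  H = 138 + 60 = 198
  W = 53 + 2·198 = 449
Option 3 (H + 59, E − 36):
  H = 138 + 59 = 197
  W = 53 + 2·197 = 447
Comparing — Option 1: W=297, Option 2: W=449, Option 3: W=447. Highest is 449 (Option 2).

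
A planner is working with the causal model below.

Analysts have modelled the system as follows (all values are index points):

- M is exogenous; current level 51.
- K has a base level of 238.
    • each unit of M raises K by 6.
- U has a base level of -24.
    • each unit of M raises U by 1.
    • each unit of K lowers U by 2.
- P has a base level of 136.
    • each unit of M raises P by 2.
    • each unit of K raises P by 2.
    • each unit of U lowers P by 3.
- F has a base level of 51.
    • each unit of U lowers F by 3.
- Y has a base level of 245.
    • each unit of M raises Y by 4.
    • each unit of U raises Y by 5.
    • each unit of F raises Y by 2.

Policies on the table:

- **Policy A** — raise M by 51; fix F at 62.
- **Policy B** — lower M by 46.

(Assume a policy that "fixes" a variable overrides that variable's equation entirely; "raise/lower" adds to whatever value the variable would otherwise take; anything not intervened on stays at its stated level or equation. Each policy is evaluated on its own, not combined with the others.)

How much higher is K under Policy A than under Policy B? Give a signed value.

Policy A (M + 51, F := 62):
  M = 51 + 51 = 102
  K = 238 + 6·102 = 850
Policy B (M − 46):
  M = 51 − 46 = 5
  K = 238 + 6·5 = 268
K: 850 − 268 = 582

582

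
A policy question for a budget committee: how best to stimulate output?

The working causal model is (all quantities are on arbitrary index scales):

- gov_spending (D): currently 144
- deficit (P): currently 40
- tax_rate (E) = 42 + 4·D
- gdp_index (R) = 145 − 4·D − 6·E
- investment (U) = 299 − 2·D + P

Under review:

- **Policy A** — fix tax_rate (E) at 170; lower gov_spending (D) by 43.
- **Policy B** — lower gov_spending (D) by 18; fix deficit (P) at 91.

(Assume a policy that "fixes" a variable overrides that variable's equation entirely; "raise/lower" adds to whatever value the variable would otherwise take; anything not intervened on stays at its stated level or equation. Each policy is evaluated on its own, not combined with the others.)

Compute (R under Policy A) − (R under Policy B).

2356

Policy A (E := 170, D − 43):
  D = 144 − 43 = 101
  E = 170
  R = 145 − 4·101 − 6·170 = -1279
Policy B (D − 18, P := 91):
  D = 144 − 18 = 126
  E = 42 + 4·126 = 546
  R = 145 − 4·126 − 6·546 = -3635
R: -1279 − (-3635) = 2356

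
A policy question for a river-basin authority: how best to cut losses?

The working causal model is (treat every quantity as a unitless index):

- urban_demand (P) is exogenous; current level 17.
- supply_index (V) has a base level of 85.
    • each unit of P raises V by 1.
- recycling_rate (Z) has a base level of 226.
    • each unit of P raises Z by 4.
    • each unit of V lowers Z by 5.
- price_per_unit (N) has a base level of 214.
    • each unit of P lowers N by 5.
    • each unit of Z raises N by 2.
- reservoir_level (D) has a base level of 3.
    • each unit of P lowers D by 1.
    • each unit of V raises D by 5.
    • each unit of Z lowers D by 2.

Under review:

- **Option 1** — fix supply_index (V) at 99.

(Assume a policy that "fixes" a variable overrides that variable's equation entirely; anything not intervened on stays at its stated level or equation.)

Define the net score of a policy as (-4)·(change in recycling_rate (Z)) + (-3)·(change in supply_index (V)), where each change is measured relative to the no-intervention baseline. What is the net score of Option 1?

Baseline:
  P = 17
  V = 85 + 17 = 102
  Z = 226 + 4·17 − 5·102 = -216
Option 1 (V := 99):
  P = 17
  V = 99
  Z = 226 + 4·17 − 5·99 = -201
ΔZ = -201 − (-216) = 15; ΔV = 99 − 102 = -3
Score = (-4)·15 + (-3)·(-3) = -51

-51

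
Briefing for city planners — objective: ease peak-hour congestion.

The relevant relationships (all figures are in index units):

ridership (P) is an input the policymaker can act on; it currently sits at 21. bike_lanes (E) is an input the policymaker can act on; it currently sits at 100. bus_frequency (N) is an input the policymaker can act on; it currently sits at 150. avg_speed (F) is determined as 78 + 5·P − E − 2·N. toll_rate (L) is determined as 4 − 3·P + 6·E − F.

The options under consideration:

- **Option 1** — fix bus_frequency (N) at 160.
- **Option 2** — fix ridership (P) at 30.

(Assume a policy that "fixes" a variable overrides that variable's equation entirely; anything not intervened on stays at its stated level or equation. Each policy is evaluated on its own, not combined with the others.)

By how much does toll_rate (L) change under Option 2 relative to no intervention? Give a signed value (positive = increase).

Baseline:
  P = 21
  E = 100
  N = 150
  F = 78 + 5·21 − 100 − 2·150 = -217
  L = 4 − 3·21 + 6·100 − (-217) = 758
Option 2 (P := 30):
  P = 30
  E = 100
  N = 150
  F = 78 + 5·30 − 100 − 2·150 = -172
  L = 4 − 3·30 + 6·100 − (-172) = 686
Change in L: 686 − 758 = -72

-72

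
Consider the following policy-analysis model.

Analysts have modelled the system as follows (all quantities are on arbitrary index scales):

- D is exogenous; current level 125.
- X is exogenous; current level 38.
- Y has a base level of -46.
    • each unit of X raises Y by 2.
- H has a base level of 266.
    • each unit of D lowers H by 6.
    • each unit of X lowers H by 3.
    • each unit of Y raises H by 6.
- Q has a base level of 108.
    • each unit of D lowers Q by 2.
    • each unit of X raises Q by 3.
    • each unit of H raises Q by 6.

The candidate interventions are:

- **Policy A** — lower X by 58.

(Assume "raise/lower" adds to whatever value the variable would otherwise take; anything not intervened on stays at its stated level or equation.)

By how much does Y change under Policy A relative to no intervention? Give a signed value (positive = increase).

-116

Baseline:
  X = 38
  Y = -46 + 2·38 = 30
Policy A (X − 58):
  X = 38 − 58 = -20
  Y = -46 + 2·(-20) = -86
Change in Y: -86 − 30 = -116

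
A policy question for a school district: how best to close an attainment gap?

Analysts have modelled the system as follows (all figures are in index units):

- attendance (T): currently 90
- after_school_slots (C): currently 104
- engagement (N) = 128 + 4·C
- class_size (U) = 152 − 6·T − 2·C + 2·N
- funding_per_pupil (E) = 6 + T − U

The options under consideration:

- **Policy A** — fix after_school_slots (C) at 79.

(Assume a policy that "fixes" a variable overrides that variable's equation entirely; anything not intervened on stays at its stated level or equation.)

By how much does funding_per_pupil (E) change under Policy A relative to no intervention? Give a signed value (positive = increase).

150

Baseline:
  T = 90
  C = 104
  N = 128 + 4·104 = 544
  U = 152 − 6·90 − 2·104 + 2·544 = 492
  E = 6 + 90 − 492 = -396
Policy A (C := 79):
  T = 90
  C = 79
  N = 128 + 4·79 = 444
  U = 152 − 6·90 − 2·79 + 2·444 = 342
  E = 6 + 90 − 342 = -246
Change in E: -246 − (-396) = 150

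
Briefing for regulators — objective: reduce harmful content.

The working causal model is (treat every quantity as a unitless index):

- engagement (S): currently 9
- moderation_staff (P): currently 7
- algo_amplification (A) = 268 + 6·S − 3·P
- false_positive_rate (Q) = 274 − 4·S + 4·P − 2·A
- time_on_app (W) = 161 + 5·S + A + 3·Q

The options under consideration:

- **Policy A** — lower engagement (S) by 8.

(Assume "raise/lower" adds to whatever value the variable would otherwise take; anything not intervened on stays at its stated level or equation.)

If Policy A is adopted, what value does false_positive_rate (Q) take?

Policy A (S − 8):
  S = 9 − 8 = 1
  P = 7
  A = 268 + 6·1 − 3·7 = 253
  Q = 274 − 4·1 + 4·7 − 2·253 = -208

-208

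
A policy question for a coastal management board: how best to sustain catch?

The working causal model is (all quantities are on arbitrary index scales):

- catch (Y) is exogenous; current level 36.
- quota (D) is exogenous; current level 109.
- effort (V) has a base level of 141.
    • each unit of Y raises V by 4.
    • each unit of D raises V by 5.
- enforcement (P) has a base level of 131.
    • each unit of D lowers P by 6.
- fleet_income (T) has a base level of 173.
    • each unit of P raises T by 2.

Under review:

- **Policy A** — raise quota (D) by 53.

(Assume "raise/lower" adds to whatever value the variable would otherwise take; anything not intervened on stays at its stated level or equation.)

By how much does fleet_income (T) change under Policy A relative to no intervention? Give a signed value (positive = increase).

-636

Baseline:
  D = 109
  P = 131 − 6·109 = -523
  T = 173 + 2·(-523) = -873
Policy A (D + 53):
  D = 109 + 53 = 162
  P = 131 − 6·162 = -841
  T = 173 + 2·(-841) = -1509
Change in T: -1509 − (-873) = -636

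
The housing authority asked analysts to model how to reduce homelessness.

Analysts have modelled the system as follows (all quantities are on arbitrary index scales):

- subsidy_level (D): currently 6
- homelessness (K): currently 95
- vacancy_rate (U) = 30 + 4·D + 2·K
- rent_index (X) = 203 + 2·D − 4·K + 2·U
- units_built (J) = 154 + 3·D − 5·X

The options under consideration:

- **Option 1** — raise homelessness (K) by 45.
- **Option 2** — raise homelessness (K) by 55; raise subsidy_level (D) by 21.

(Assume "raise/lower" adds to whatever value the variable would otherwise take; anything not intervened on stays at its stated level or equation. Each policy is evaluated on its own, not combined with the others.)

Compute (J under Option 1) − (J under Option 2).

987

Option 1 (K + 45):
  D = 6
  K = 95 + 45 = 140
  U = 30 + 4·6 + 2·140 = 334
  X = 203 + 2·6 − 4·140 + 2·334 = 323
  J = 154 + 3·6 − 5·323 = -1443
Option 2 (K + 55, D + 21):
  D = 6 + 21 = 27
  K = 95 + 55 = 150
  U = 30 + 4·27 + 2·150 = 438
  X = 203 + 2·27 − 4·150 + 2·438 = 533
  J = 154 + 3·27 − 5·533 = -2430
J: -1443 − (-2430) = 987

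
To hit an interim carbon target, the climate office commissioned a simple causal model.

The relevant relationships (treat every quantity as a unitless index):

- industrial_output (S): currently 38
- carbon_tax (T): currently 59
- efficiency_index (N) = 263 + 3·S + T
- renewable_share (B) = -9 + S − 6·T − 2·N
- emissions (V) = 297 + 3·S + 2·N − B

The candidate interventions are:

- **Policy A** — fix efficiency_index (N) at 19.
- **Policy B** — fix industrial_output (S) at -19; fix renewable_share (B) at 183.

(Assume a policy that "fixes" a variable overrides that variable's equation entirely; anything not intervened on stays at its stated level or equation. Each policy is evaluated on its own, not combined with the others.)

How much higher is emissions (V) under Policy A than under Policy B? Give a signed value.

225

Policy A (N := 19):
  S = 38
  T = 59
  N = 19
  B = -9 + 38 − 6·59 − 2·19 = -363
  V = 297 + 3·38 + 2·19 − (-363) = 812
Policy B (S := -19, B := 183):
  S = -19
  T = 59
  N = 263 + 3·(-19) + 59 = 265
  B = 183
  V = 297 + 3·(-19) + 2·265 − 183 = 587
V: 812 − 587 = 225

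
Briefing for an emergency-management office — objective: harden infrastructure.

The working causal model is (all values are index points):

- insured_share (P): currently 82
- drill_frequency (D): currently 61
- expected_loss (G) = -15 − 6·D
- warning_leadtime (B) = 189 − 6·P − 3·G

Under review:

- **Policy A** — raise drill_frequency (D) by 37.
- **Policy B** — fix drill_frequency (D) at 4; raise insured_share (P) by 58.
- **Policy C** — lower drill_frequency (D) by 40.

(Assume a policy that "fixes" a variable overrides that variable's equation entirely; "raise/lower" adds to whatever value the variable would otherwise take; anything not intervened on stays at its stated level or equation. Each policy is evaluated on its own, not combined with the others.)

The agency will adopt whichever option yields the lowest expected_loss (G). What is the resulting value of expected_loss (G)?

-603

Policy A (D + 37):
  D = 61 + 37 = 98
  G = -15 − 6·98 = -603
Policy B (D := 4, P + 58):
  D = 4
  G = -15 − 6·4 = -39
Policy C (D − 40):
  D = 61 − 40 = 21
  G = -15 − 6·21 = -141
Comparing — Policy A: G=-603, Policy B: G=-39, Policy C: G=-141. Lowest is -603 (Policy A).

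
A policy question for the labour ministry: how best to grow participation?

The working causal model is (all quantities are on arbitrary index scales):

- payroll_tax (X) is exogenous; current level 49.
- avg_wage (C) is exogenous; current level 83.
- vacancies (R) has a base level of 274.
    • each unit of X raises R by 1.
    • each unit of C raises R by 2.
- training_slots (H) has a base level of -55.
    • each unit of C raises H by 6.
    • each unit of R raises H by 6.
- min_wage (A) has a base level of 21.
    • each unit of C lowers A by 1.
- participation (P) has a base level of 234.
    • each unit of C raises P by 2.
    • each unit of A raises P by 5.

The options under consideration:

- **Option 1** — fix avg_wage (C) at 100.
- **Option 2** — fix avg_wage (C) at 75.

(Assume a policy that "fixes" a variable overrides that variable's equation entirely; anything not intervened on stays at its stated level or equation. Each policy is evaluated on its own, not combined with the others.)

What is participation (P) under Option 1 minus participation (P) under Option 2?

Option 1 (C := 100):
  C = 100
  A = 21 − 100 = -79
  P = 234 + 2·100 + 5·(-79) = 39
Option 2 (C := 75):
  C = 75
  A = 21 − 75 = -54
  P = 234 + 2·75 + 5·(-54) = 114
P: 39 − 114 = -75

-75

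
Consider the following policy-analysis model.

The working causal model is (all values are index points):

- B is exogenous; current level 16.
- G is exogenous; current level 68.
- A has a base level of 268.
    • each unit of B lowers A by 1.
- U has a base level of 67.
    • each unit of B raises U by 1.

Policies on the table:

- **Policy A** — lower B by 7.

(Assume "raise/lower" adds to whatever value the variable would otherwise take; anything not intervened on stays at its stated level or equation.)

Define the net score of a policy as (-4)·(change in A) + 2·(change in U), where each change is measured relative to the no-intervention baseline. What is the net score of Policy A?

-42

Baseline:
  B = 16
  A = 268 − 16 = 252
  U = 67 + 16 = 83
Policy A (B − 7):
  B = 16 − 7 = 9
  A = 268 − 9 = 259
  U = 67 + 9 = 76
ΔA = 259 − 252 = 7; ΔU = 76 − 83 = -7
Score = (-4)·7 + 2·(-7) = -42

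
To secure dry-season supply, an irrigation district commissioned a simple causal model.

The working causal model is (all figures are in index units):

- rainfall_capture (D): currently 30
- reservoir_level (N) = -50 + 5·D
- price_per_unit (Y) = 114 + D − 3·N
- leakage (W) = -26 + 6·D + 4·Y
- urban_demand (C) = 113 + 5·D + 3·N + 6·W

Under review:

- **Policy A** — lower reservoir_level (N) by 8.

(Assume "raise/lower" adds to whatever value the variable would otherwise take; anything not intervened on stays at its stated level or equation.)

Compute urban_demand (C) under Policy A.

-1705

Policy A (N − 8):
  D = 30
  N = -50 + 5·30 (−8 from intervention) = 92
  Y = 114 + 30 − 3·92 = -132
  W = -26 + 6·30 + 4·(-132) = -374
  C = 113 + 5·30 + 3·92 + 6·(-374) = -1705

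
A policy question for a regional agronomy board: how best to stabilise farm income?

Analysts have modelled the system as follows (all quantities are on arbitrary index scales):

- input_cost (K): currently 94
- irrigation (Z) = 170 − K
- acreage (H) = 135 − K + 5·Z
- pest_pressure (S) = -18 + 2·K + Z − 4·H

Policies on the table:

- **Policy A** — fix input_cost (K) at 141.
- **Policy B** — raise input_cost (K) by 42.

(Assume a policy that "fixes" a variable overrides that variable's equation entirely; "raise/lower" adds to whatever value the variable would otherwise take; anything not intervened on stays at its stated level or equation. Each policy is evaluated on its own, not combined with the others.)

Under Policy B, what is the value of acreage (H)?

Policy B (K + 42):
  K = 94 + 42 = 136
  Z = 170 − 136 = 34
  H = 135 − 136 + 5·34 = 169

169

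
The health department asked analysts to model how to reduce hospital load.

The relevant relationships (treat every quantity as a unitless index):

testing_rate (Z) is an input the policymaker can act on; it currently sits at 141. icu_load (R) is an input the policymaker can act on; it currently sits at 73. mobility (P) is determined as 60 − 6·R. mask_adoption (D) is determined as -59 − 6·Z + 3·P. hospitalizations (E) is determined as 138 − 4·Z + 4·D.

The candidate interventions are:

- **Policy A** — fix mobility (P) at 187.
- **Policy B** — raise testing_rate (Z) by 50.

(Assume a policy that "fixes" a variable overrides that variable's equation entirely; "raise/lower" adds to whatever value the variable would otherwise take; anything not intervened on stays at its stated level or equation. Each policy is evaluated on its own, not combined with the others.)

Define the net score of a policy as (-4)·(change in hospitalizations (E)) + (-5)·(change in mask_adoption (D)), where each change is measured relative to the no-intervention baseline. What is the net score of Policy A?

Baseline:
  Z = 141
  R = 73
  P = 60 − 6·73 = -378
  D = -59 − 6·141 + 3·(-378) = -2039
  E = 138 − 4·141 + 4·(-2039) = -8582
Policy A (P := 187):
  Z = 141
  R = 73
  P = 187
  D = -59 − 6·141 + 3·187 = -344
  E = 138 − 4·141 + 4·(-344) = -1802
ΔE = -1802 − (-8582) = 6780; ΔD = -344 − (-2039) = 1695
Score = (-4)·6780 + (-5)·1695 = -35595

-35595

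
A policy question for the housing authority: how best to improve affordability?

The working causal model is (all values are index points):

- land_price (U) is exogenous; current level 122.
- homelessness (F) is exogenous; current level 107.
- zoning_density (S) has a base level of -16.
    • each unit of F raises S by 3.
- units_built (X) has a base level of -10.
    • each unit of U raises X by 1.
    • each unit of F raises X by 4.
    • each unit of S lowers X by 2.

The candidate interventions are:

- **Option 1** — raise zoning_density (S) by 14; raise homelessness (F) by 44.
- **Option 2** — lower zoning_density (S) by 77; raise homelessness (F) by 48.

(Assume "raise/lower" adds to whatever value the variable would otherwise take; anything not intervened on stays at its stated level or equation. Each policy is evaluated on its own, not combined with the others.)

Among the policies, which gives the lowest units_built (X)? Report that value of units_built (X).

Option 1 (S + 14, F + 44):
  U = 122
  F = 107 + 44 = 151
  S = -16 + 3·151 (+14 from intervention) = 451
  X = -10 + 122 + 4·151 − 2·451 = -186
Option 2 (S − 77, F + 48):
  U = 122
  F = 107 + 48 = 155
  S = -16 + 3·155 (−77 from intervention) = 372
  X = -10 + 122 + 4·155 − 2·372 = -12
Comparing — Option 1: X=-186, Option 2: X=-12. Lowest is -186 (Option 1).

-186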